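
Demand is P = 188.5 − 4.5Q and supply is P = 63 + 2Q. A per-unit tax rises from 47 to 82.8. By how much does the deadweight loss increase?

357.45

Competitive equilibrium: 188.5 − 4.5Q = 63 + 2Q → Q* = 19.3077, P* = 101.6154.
For a per-unit tax t: ΔQ = t/6.5, so DWL = ½·t·(t/6.5) = t²/13.
At t = 47: DWL = 169.923. At t = 82.8: DWL = 527.372.
Increase = 527.372 − 169.923 = 357.45.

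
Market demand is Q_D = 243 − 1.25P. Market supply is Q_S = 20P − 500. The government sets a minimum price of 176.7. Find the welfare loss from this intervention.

13340.28

In inverse form: demand P = 194.4 − 0.8Q, supply P = 25 + 0.05Q.
Competitive equilibrium: 194.4 − 0.8Q = 25 + 0.05Q → Q* = 199.2941, P* = 34.9647.
At the floor P = 176.7, quantity demanded = (194.4 − 176.7)/0.8 = 22.125.
Sellers' marginal cost at Q' = 22.125: 25 + 0.05·22.125 = 26.1063.
ΔQ = 199.2941 − 22.125 = 177.1691; wedge = 176.7 − 26.1063 = 150.5937.
The triangle = ½ × 177.1691 × 150.5937 = 13340.28.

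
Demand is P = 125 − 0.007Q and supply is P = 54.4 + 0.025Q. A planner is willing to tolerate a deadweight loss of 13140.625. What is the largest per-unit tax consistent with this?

Competitive equilibrium: 125 − 0.007Q = 54.4 + 0.025Q → Q* = 2206.25, P* = 109.5563.
A tax t gives ΔQ = t/0.032 and wedge t, so DWL = t²/0.064.
t²/0.064 = 13140.625 → t² = 841 → t = 29.

29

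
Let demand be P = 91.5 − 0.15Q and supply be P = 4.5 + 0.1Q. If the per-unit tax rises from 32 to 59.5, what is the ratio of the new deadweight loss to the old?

3.457

Competitive equilibrium: 91.5 − 0.15Q = 4.5 + 0.1Q → Q* = 348, P* = 39.3.
For a per-unit tax t: ΔQ = t/0.25, so DWL = ½·t·(t/0.25) = t²/0.5.
At t = 32: DWL = 2048. At t = 59.5: DWL = 7080.5.
Ratio = (59.5/32)² = 3.457.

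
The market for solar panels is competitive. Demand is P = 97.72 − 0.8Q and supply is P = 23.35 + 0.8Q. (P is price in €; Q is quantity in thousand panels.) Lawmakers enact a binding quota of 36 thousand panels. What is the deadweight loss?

Competitive equilibrium: 97.72 − 0.8Q = 23.35 + 0.8Q → Q* = 46.4813, P* = 60.535.
At Q = 36: demand price = 97.72 − 0.8·36 = 68.92; supply price = 23.35 + 0.8·36 = 52.15.
ΔQ = 46.4813 − 36 = 10.4813; wedge = 68.92 − 52.15 = 16.77.
DWL = ½ × 10.4813 × 16.77 = €87.89 thousand.

€87.89 thousand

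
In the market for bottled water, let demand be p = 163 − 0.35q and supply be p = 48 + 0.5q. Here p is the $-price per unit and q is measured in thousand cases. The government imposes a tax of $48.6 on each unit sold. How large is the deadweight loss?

$1389.39 thousand

Competitive equilibrium: 163 − 0.35q = 48 + 0.5q → q* = 135.2941, p* = 115.6471.
With the tax, the buyer price exceeds the seller price by 48.6: (163 − 0.35q) − (48 + 0.5q) = 48.6 → q' = 78.1176.
Δq = 135.2941 − 78.1176 = 57.1765; the wedge equals the tax, 48.6.
The triangle = ½ × 57.1765 × 48.6 = $1389.39 thousand.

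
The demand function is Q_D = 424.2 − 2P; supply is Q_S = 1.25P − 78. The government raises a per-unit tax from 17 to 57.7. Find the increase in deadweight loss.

1169.34

In inverse form: demand P = 212.1 − 0.5Q, supply P = 62.4 + 0.8Q.
Competitive equilibrium: 212.1 − 0.5Q = 62.4 + 0.8Q → Q* = 115.1538, P* = 154.5231.
For a per-unit tax t: ΔQ = t/1.3, so DWL = ½·t·(t/1.3) = t²/2.6.
At t = 17: DWL = 111.154. At t = 57.7: DWL = 1280.496.
Increase = 1280.496 − 111.154 = 1169.34.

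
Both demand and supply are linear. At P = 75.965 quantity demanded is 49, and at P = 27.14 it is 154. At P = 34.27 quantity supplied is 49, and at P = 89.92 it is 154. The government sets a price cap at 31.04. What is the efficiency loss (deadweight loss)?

Demand slope = (27.14 − 75.965)/(154 − 49) = −0.465, so P = 98.75 − 0.465Q.
Supply slope = (89.92 − 34.27)/(154 − 49) = 0.53, so P = 8.3 + 0.53Q.
Competitive equilibrium: 98.75 − 0.465Q = 8.3 + 0.53Q → Q* = 90.90452, P* = 56.4794.
At the ceiling P = 31.04, quantity supplied = (31.04 − 8.3)/0.53 = 42.90566.
Willingness to pay at Q' = 42.90566: 98.75 − 0.465·42.90566 = 78.79887.
ΔQ = 90.90452 − 42.90566 = 47.99886; wedge = 78.79887 − 31.04 = 47.75887.
Welfare loss = ½ × 47.99886 × 47.75887 = 1146.19.

1146.19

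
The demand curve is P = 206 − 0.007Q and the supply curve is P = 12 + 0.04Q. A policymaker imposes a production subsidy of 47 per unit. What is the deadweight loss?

Competitive equilibrium: 206 − 0.007Q = 12 + 0.04Q → Q* = 4127.6596, P* = 177.1064.
The subsidy lowers effective supply by 47: P = 0.04Q − 35.
New quantity: 206 − 0.007Q = 0.04Q − 35 → Q' = 5127.6596.
Overproduction ΔQ = 5127.6596 − 4127.6596 = 1000; wedge = subsidy = 47.
The triangle = ½ × 1000 × 47 = 23500.

23500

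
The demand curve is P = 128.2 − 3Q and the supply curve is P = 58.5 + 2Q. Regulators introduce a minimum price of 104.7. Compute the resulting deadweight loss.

93.23

Competitive equilibrium: 128.2 − 3Q = 58.5 + 2Q → Q* = 13.94, P* = 86.38.
At the floor P = 104.7, quantity demanded = (128.2 − 104.7)/3 = 7.8333.
Sellers' marginal cost at Q' = 7.8333: 58.5 + 2·7.8333 = 74.1666.
ΔQ = 13.94 − 7.8333 = 6.1067; wedge = 104.7 − 74.1666 = 30.5334.
Welfare loss = ½ × 6.1067 × 30.5334 = 93.23.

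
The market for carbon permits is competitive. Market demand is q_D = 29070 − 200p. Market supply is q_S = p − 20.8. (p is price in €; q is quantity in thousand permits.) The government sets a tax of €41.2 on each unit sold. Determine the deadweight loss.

€844.50 thousand

In inverse form: demand p = 145.35 − 0.005q, supply p = 20.8 + q.
Competitive equilibrium: 145.35 − 0.005q = 20.8 + q → q* = 123.9303, p* = 144.7303.
With the tax, the buyer price exceeds the seller price by 41.2: (145.35 − 0.005q) − (20.8 + q) = 41.2 → q' = 82.9353.
Δq = 123.9303 − 82.9353 = 40.995; the wedge equals the tax, 41.2.
Deadweight loss = ½ × 40.995 × 41.2 = €844.50 thousand.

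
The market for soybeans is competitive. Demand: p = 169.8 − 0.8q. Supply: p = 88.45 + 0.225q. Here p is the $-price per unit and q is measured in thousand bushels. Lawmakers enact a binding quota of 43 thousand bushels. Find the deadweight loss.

$677.77 thousand

Competitive equilibrium: 169.8 − 0.8q = 88.45 + 0.225q → q* = 79.3659, p* = 106.3073.
At q = 43: demand price = 169.8 − 0.8·43 = 135.4; supply price = 88.45 + 0.225·43 = 98.125.
Δq = 79.3659 − 43 = 36.3659; wedge = 135.4 − 98.125 = 37.275.
Deadweight loss = ½ × 36.3659 × 37.275 = $677.77 thousand.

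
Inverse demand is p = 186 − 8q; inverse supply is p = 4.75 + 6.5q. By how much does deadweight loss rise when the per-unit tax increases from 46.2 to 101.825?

Competitive equilibrium: 186 − 8q = 4.75 + 6.5q → q* = 12.5, p* = 86.
For a per-unit tax t: Δq = t/14.5, so DWL = ½·t·(t/14.5) = t²/29.
At t = 46.2: DWL = 73.601. At t = 101.825: DWL = 357.529.
Increase = 357.529 − 73.601 = 283.93.

283.93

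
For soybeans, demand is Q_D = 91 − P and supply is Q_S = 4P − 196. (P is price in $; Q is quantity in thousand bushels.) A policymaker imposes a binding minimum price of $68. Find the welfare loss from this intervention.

In inverse form: demand P = 91 − Q, supply P = 49 + 0.25Q.
Competitive equilibrium: 91 − Q = 49 + 0.25Q → Q* = 33.6, P* = 57.4.
At the floor P = 68, quantity demanded = (91 − 68)/1 = 23.
Sellers' marginal cost at Q' = 23: 49 + 0.25·23 = 54.75.
ΔQ = 33.6 − 23 = 10.6; wedge = 68 − 54.75 = 13.25.
DWL = ½ × 10.6 × 13.25 = $70.225 thousand.

$70.225 thousand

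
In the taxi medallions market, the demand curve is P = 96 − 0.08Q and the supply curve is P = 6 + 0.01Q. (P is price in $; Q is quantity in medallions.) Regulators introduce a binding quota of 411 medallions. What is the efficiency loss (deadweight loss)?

Competitive equilibrium: 96 − 0.08Q = 6 + 0.01Q → Q* = 1000, P* = 16.
At Q = 411: demand price = 96 − 0.08·411 = 63.12; supply price = 6 + 0.01·411 = 10.11.
ΔQ = 1000 − 411 = 589; wedge = 63.12 − 10.11 = 53.01.
DWL = ½ × 589 × 53.01 = $15611.445.

$15611.445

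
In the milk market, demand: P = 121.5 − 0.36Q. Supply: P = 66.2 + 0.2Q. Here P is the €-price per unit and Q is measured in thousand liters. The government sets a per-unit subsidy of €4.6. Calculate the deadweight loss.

Competitive equilibrium: 121.5 − 0.36Q = 66.2 + 0.2Q → Q* = 98.75, P* = 85.95.
The subsidy lowers effective supply by 4.6: P = 61.6 + 0.2Q.
New quantity: 121.5 − 0.36Q = 61.6 + 0.2Q → Q' = 106.9643.
Overproduction ΔQ = 106.9643 − 98.75 = 8.2143; wedge = subsidy = 4.6.
Welfare loss = ½ × 8.2143 × 4.6 = €18.89 thousand.

€18.89 thousand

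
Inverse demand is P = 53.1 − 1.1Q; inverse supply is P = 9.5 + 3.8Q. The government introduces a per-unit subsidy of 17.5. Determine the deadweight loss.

Competitive equilibrium: 53.1 − 1.1Q = 9.5 + 3.8Q → Q* = 8.898, P* = 43.3122.
The subsidy lowers effective supply by 17.5: P = 3.8Q − 8.
New quantity: 53.1 − 1.1Q = 3.8Q − 8 → Q' = 12.4694.
Overproduction ΔQ = 12.4694 − 8.898 = 3.5714; wedge = subsidy = 17.5.
Deadweight loss = ½ × 3.5714 × 17.5 = 31.25.

31.25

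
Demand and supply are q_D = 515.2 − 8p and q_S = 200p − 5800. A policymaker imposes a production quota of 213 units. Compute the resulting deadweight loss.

228.63

In inverse form: demand p = 64.4 − 0.125q, supply p = 29 + 0.005q.
Competitive equilibrium: 64.4 − 0.125q = 29 + 0.005q → q* = 272.3077, p* = 30.3615.
At q = 213: demand price = 64.4 − 0.125·213 = 37.775; supply price = 29 + 0.005·213 = 30.065.
Δq = 272.3077 − 213 = 59.3077; wedge = 37.775 − 30.065 = 7.71.
Welfare loss = ½ × 59.3077 × 7.71 = 228.63.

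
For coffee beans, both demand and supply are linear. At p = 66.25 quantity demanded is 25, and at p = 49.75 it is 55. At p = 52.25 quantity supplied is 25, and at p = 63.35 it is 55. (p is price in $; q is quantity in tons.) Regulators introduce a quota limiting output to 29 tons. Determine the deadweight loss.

Demand slope = (49.75 − 66.25)/(55 − 25) = −0.55, so p = 80 − 0.55q.
Supply slope = (63.35 − 52.25)/(55 − 25) = 0.37, so p = 43 + 0.37q.
Competitive equilibrium: 80 − 0.55q = 43 + 0.37q → q* = 40.2174, p* = 57.8804.
At q = 29: demand price = 80 − 0.55·29 = 64.05; supply price = 43 + 0.37·29 = 53.73.
Δq = 40.2174 − 29 = 11.2174; wedge = 64.05 − 53.73 = 10.32.
The triangle = ½ × 11.2174 × 10.32 = $57.88.

$57.88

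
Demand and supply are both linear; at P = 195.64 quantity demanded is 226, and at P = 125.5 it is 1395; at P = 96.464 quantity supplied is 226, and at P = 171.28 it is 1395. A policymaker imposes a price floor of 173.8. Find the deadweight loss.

Demand slope = (125.5 − 195.64)/(1395 − 226) = −0.06, so P = 209.2 − 0.06Q.
Supply slope = (171.28 − 96.464)/(1395 − 226) = 0.064, so P = 82 + 0.064Q.
Competitive equilibrium: 209.2 − 0.06Q = 82 + 0.064Q → Q* = 1025.8065, P* = 147.6516.
At the floor P = 173.8, quantity demanded = (209.2 − 173.8)/0.06 = 590.
Sellers' marginal cost at Q' = 590: 82 + 0.064·590 = 119.76.
ΔQ = 1025.8065 − 590 = 435.8065; wedge = 173.8 − 119.76 = 54.04.
Welfare loss = ½ × 435.8065 × 54.04 = 11775.49.

11775.49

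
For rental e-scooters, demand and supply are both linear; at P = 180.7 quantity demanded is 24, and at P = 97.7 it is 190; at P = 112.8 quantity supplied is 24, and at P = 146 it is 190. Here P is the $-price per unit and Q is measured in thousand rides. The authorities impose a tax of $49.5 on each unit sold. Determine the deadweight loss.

Demand slope = (97.7 − 180.7)/(190 − 24) = −0.5, so P = 192.7 − 0.5Q.
Supply slope = (146 − 112.8)/(190 − 24) = 0.2, so P = 108 + 0.2Q.
Competitive equilibrium: 192.7 − 0.5Q = 108 + 0.2Q → Q* = 121, P* = 132.2.
With the tax, the buyer price exceeds the seller price by 49.5: (192.7 − 0.5Q) − (108 + 0.2Q) = 49.5 → Q' = 50.2857.
ΔQ = 121 − 50.2857 = 70.7143; the wedge equals the tax, 49.5.
Welfare loss = ½ × 70.7143 × 49.5 = $1750.18 thousand.

$1750.18 thousand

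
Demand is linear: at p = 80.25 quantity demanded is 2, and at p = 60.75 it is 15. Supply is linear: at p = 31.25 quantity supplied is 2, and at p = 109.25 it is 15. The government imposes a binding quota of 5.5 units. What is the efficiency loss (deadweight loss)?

34.50

Demand slope = (60.75 − 80.25)/(15 − 2) = −1.5, so p = 83.25 − 1.5q.
Supply slope = (109.25 − 31.25)/(15 − 2) = 6, so p = 19.25 + 6q.
Competitive equilibrium: 83.25 − 1.5q = 19.25 + 6q → q* = 8.5333, p* = 70.45.
At q = 5.5: demand price = 83.25 − 1.5·5.5 = 75; supply price = 19.25 + 6·5.5 = 52.25.
Δq = 8.5333 − 5.5 = 3.0333; wedge = 75 − 52.25 = 22.75.
DWL = ½ × 3.0333 × 22.75 = 34.50.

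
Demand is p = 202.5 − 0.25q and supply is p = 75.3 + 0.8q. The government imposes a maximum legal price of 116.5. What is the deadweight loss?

2546.32

Competitive equilibrium: 202.5 − 0.25q = 75.3 + 0.8q → q* = 121.1429, p* = 172.2143.
At the ceiling p = 116.5, quantity supplied = (116.5 − 75.3)/0.8 = 51.5.
Willingness to pay at q' = 51.5: 202.5 − 0.25·51.5 = 189.625.
Δq = 121.1429 − 51.5 = 69.6429; wedge = 189.625 − 116.5 = 73.125.
DWL = ½ × 69.6429 × 73.125 = 2546.32.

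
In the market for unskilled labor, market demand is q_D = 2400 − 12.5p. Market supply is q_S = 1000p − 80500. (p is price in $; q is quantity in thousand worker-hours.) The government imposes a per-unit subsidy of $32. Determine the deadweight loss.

In inverse form: demand p = 192 − 0.08q, supply p = 80.5 + 0.001q.
Competitive equilibrium: 192 − 0.08q = 80.5 + 0.001q → q* = 1376.5432, p* = 81.8765.
The subsidy lowers effective supply by 32: p = 48.5 + 0.001q.
New quantity: 192 − 0.08q = 48.5 + 0.001q → q' = 1771.6049.
Overproduction Δq = 1771.6049 − 1376.5432 = 395.0617; wedge = subsidy = 32.
Welfare loss = ½ × 395.0617 × 32 = $6320.99 thousand.

$6320.99 thousand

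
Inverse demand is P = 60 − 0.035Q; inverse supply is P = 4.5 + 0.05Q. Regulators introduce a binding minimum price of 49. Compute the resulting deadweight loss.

4874.22

Competitive equilibrium: 60 − 0.035Q = 4.5 + 0.05Q → Q* = 652.9412, P* = 37.1471.
At the floor P = 49, quantity demanded = (60 − 49)/0.035 = 314.2857.
Sellers' marginal cost at Q' = 314.2857: 4.5 + 0.05·314.2857 = 20.2143.
ΔQ = 652.9412 − 314.2857 = 338.6555; wedge = 49 − 20.2143 = 28.7857.
The triangle = ½ × 338.6555 × 28.7857 = 4874.22.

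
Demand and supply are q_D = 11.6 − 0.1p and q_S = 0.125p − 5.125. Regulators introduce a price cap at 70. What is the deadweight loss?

In inverse form: demand p = 116 − 10q, supply p = 41 + 8q.
Competitive equilibrium: 116 − 10q = 41 + 8q → q* = 4.1667, p* = 74.3333.
At the ceiling p = 70, quantity supplied = (70 − 41)/8 = 3.625.
Willingness to pay at q' = 3.625: 116 − 10·3.625 = 79.75.
Δq = 4.1667 − 3.625 = 0.5417; wedge = 79.75 − 70 = 9.75.
Welfare loss = ½ × 0.5417 × 9.75 = 2.64.

2.64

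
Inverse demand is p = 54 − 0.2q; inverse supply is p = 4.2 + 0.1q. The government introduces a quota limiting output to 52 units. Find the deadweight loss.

1949.40

Competitive equilibrium: 54 − 0.2q = 4.2 + 0.1q → q* = 166, p* = 20.8.
At q = 52: demand price = 54 − 0.2·52 = 43.6; supply price = 4.2 + 0.1·52 = 9.4.
Δq = 166 − 52 = 114; wedge = 43.6 − 9.4 = 34.2.
Deadweight loss = ½ × 114 × 34.2 = 1949.40.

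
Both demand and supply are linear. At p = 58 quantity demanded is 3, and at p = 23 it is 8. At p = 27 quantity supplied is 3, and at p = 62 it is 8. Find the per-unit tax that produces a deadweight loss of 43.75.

Demand slope = (23 − 58)/(8 − 3) = −7, so p = 79 − 7q.
Supply slope = (62 − 27)/(8 − 3) = 7, so p = 6 + 7q.
Competitive equilibrium: 79 − 7q = 6 + 7q → q* = 5.2143, p* = 42.5.
A tax t gives Δq = t/14 and wedge t, so DWL = t²/28.
t²/28 = 43.75 → t² = 1225 → t = 35.

35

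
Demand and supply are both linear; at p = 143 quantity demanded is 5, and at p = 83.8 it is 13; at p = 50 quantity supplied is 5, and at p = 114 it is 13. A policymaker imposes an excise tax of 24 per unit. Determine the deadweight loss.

18.70

Demand slope = (83.8 − 143)/(13 − 5) = −7.4, so p = 180 − 7.4q.
Supply slope = (114 − 50)/(13 − 5) = 8, so p = 10 + 8q.
Competitive equilibrium: 180 − 7.4q = 10 + 8q → q* = 11.039, p* = 98.3117.
With the tax, the buyer price exceeds the seller price by 24: (180 − 7.4q) − (10 + 8q) = 24 → q' = 9.4805.
Δq = 11.039 − 9.4805 = 1.5585; the wedge equals the tax, 24.
Welfare loss = ½ × 1.5585 × 24 = 18.70.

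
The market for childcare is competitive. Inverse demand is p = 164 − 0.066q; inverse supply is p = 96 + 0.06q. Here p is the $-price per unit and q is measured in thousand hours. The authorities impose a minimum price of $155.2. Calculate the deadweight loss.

Competitive equilibrium: 164 − 0.066q = 96 + 0.06q → q* = 539.6825, p* = 128.381.
At the floor p = 155.2, quantity demanded = (164 − 155.2)/0.066 = 133.3333.
Sellers' marginal cost at q' = 133.3333: 96 + 0.06·133.3333 = 104.
Δq = 539.6825 − 133.3333 = 406.3492; wedge = 155.2 − 104 = 51.2.
The triangle = ½ × 406.3492 × 51.2 = $10402.54 thousand.

$10402.54 thousand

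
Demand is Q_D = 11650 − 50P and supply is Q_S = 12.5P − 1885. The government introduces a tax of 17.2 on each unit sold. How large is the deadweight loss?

In inverse form: demand P = 233 − 0.02Q, supply P = 150.8 + 0.08Q.
Competitive equilibrium: 233 − 0.02Q = 150.8 + 0.08Q → Q* = 822, P* = 216.56.
With the tax, the buyer price exceeds the seller price by 17.2: (233 − 0.02Q) − (150.8 + 0.08Q) = 17.2 → Q' = 650.
ΔQ = 822 − 650 = 172; the wedge equals the tax, 17.2.
The triangle = ½ × 172 × 17.2 = 1479.20.

1479.20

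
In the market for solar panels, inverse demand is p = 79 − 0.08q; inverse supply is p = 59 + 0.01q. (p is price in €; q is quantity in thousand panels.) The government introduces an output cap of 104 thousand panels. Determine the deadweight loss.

€628.94 thousand

Competitive equilibrium: 79 − 0.08q = 59 + 0.01q → q* = 222.2222, p* = 61.2222.
At q = 104: demand price = 79 − 0.08·104 = 70.68; supply price = 59 + 0.01·104 = 60.04.
Δq = 222.2222 − 104 = 118.2222; wedge = 70.68 − 60.04 = 10.64.
The triangle = ½ × 118.2222 × 10.64 = €628.94 thousand.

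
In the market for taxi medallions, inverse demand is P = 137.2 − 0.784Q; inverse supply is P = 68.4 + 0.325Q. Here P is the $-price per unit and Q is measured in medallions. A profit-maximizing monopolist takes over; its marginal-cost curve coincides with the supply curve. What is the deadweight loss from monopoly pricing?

$366.05

Competitive equilibrium: 137.2 − 0.784Q = 68.4 + 0.325Q → Q* = 62.03787, P* = 88.56231.
Marginal revenue: MR = 137.2 − 1.568Q. Set MR = MC: 137.2 − 1.568Q = 68.4 + 0.325Q → Q_m = 36.34443.
Price P_m = 137.2 − 0.784·36.34443 = 108.70597; MC(Q_m) = 68.4 + 0.325·36.34443 = 80.21194.
Competitive Q* = 62.03787, so ΔQ = 25.69344; wedge = 108.70597 − 80.21194 = 28.49403.
The triangle = ½ × 25.69344 × 28.49403 = $366.05.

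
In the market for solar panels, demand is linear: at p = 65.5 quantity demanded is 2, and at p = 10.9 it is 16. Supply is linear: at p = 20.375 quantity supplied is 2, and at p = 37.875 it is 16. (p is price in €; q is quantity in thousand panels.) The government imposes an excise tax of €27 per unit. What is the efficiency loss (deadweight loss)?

€70.78 thousand

Demand slope = (10.9 − 65.5)/(16 − 2) = −3.9, so p = 73.3 − 3.9q.
Supply slope = (37.875 − 20.375)/(16 − 2) = 1.25, so p = 17.875 + 1.25q.
Competitive equilibrium: 73.3 − 3.9q = 17.875 + 1.25q → q* = 10.7621, p* = 31.3277.
With the tax, the buyer price exceeds the seller price by 27: (73.3 − 3.9q) − (17.875 + 1.25q) = 27 → q' = 5.5194.
Δq = 10.7621 − 5.5194 = 5.2427; the wedge equals the tax, 27.
Deadweight loss = ½ × 5.2427 × 27 = €70.78 thousand.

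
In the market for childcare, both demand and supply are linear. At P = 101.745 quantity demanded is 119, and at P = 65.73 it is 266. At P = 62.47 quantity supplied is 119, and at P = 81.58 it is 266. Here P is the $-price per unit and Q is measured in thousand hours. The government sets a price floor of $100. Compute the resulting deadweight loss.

$1786.48 thousand

Demand slope = (65.73 − 101.745)/(266 − 119) = −0.245, so P = 130.9 − 0.245Q.
Supply slope = (81.58 − 62.47)/(266 − 119) = 0.13, so P = 47 + 0.13Q.
Competitive equilibrium: 130.9 − 0.245Q = 47 + 0.13Q → Q* = 223.7333, P* = 76.0853.
At the floor P = 100, quantity demanded = (130.9 − 100)/0.245 = 126.1224.
Sellers' marginal cost at Q' = 126.1224: 47 + 0.13·126.1224 = 63.3959.
ΔQ = 223.7333 − 126.1224 = 97.6109; wedge = 100 − 63.3959 = 36.6041.
DWL = ½ × 97.6109 × 36.6041 = $1786.48 thousand.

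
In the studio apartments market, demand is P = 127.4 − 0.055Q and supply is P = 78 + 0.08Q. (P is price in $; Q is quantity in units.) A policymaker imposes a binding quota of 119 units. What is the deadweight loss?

$4115.64

Competitive equilibrium: 127.4 − 0.055Q = 78 + 0.08Q → Q* = 365.9259, P* = 107.2741.
At Q = 119: demand price = 127.4 − 0.055·119 = 120.855; supply price = 78 + 0.08·119 = 87.52.
ΔQ = 365.9259 − 119 = 246.9259; wedge = 120.855 − 87.52 = 33.335.
The triangle = ½ × 246.9259 × 33.335 = $4115.64.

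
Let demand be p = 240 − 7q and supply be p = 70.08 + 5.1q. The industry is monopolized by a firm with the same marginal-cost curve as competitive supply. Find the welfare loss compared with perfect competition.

160.25

Competitive equilibrium: 240 − 7q = 70.08 + 5.1q → q* = 14.043, p* = 141.6992.
Marginal revenue: MR = 240 − 14q. Set MR = MC: 240 − 14q = 70.08 + 5.1q → q_m = 8.8963.
Price p_m = 240 − 7·8.8963 = 177.7259; MC(q_m) = 70.08 + 5.1·8.8963 = 115.4511.
Competitive q* = 14.043, so Δq = 5.1467; wedge = 177.7259 − 115.4511 = 62.2748.
Welfare loss = ½ × 5.1467 × 62.2748 = 160.25.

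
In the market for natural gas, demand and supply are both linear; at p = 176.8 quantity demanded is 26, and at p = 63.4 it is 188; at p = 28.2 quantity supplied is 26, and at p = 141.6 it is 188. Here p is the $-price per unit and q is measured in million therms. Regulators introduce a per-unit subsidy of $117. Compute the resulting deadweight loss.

$4888.93 million

Demand slope = (63.4 − 176.8)/(188 − 26) = −0.7, so p = 195 − 0.7q.
Supply slope = (141.6 − 28.2)/(188 − 26) = 0.7, so p = 10 + 0.7q.
Competitive equilibrium: 195 − 0.7q = 10 + 0.7q → q* = 132.1429, p* = 102.5.
The subsidy lowers effective supply by 117: p = 0.7q − 107.
New quantity: 195 − 0.7q = 0.7q − 107 → q' = 215.7143.
Overproduction Δq = 215.7143 − 132.1429 = 83.5714; wedge = subsidy = 117.
Welfare loss = ½ × 83.5714 × 117 = $4888.93 million.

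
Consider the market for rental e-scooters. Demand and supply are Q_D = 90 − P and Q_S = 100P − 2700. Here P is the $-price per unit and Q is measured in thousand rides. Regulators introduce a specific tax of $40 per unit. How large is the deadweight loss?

In inverse form: demand P = 90 − Q, supply P = 27 + 0.01Q.
Competitive equilibrium: 90 − Q = 27 + 0.01Q → Q* = 62.3762, P* = 27.6238.
With the tax, the buyer price exceeds the seller price by 40: (90 − Q) − (27 + 0.01Q) = 40 → Q' = 22.7723.
ΔQ = 62.3762 − 22.7723 = 39.6039; the wedge equals the tax, 40.
Deadweight loss = ½ × 39.6039 × 40 = $792.08 thousand.

$792.08 thousand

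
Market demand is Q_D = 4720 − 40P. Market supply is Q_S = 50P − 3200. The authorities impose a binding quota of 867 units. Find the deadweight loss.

In inverse form: demand P = 118 − 0.025Q, supply P = 64 + 0.02Q.
Competitive equilibrium: 118 − 0.025Q = 64 + 0.02Q → Q* = 1200, P* = 88.
At Q = 867: demand price = 118 − 0.025·867 = 96.325; supply price = 64 + 0.02·867 = 81.34.
ΔQ = 1200 − 867 = 333; wedge = 96.325 − 81.34 = 14.985.
DWL = ½ × 333 × 14.985 = 2495.

2495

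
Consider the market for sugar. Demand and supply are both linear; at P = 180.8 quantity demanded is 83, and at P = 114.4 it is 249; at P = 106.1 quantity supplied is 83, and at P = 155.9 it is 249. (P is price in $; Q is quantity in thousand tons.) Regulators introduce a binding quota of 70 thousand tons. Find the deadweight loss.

Demand slope = (114.4 − 180.8)/(249 − 83) = −0.4, so P = 214 − 0.4Q.
Supply slope = (155.9 − 106.1)/(249 − 83) = 0.3, so P = 81.2 + 0.3Q.
Competitive equilibrium: 214 − 0.4Q = 81.2 + 0.3Q → Q* = 189.7143, P* = 138.1143.
At Q = 70: demand price = 214 − 0.4·70 = 186; supply price = 81.2 + 0.3·70 = 102.2.
ΔQ = 189.7143 − 70 = 119.7143; wedge = 186 − 102.2 = 83.8.
Deadweight loss = ½ × 119.7143 × 83.8 = $5016.03 thousand.

$5016.03 thousand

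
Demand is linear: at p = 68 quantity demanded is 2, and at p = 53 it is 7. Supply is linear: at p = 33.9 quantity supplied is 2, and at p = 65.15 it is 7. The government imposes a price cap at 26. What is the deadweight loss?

113.35

Demand slope = (53 − 68)/(7 − 2) = −3, so p = 74 − 3q.
Supply slope = (65.15 − 33.9)/(7 − 2) = 6.25, so p = 21.4 + 6.25q.
Competitive equilibrium: 74 − 3q = 21.4 + 6.25q → q* = 5.6865, p* = 56.9405.
At the ceiling p = 26, quantity supplied = (26 − 21.4)/6.25 = 0.736.
Willingness to pay at q' = 0.736: 74 − 3·0.736 = 71.792.
Δq = 5.6865 − 0.736 = 4.9505; wedge = 71.792 − 26 = 45.792.
Deadweight loss = ½ × 4.9505 × 45.792 = 113.35.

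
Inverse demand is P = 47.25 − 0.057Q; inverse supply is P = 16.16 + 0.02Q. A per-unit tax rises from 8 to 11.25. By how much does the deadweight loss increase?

406.25

Competitive equilibrium: 47.25 − 0.057Q = 16.16 + 0.02Q → Q* = 403.7662, P* = 24.2353.
For a per-unit tax t: ΔQ = t/0.077, so DWL = ½·t·(t/0.077) = t²/0.154.
At t = 8: DWL = 415.584. At t = 11.25: DWL = 821.834.
Increase = 821.834 − 415.584 = 406.25.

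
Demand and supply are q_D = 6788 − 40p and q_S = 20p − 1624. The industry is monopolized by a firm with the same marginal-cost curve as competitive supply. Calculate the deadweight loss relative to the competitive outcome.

In inverse form: demand p = 169.7 − 0.025q, supply p = 81.2 + 0.05q.
Competitive equilibrium: 169.7 − 0.025q = 81.2 + 0.05q → q* = 1180, p* = 140.2.
Marginal revenue: MR = 169.7 − 0.05q. Set MR = MC: 169.7 − 0.05q = 81.2 + 0.05q → q_m = 885.
Price p_m = 169.7 − 0.025·885 = 147.575; MC(q_m) = 81.2 + 0.05·885 = 125.45.
Competitive q* = 1180, so Δq = 295; wedge = 147.575 − 125.45 = 22.125.
DWL = ½ × 295 × 22.125 = 3263.44.

3263.44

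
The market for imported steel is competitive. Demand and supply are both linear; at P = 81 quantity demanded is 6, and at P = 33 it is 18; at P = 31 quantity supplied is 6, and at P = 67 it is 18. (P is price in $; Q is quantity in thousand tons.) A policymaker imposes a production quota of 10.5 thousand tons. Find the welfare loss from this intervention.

Demand slope = (33 − 81)/(18 − 6) = −4, so P = 105 − 4Q.
Supply slope = (67 − 31)/(18 − 6) = 3, so P = 13 + 3Q.
Competitive equilibrium: 105 − 4Q = 13 + 3Q → Q* = 13.1429, P* = 52.4286.
At Q = 10.5: demand price = 105 − 4·10.5 = 63; supply price = 13 + 3·10.5 = 44.5.
ΔQ = 13.1429 − 10.5 = 2.6429; wedge = 63 − 44.5 = 18.5.
The triangle = ½ × 2.6429 × 18.5 = $24.45 thousand.

$24.45 thousand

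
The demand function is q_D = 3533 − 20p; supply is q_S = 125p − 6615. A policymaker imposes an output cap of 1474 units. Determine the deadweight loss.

12604.70

In inverse form: demand p = 176.65 − 0.05q, supply p = 52.92 + 0.008q.
Competitive equilibrium: 176.65 − 0.05q = 52.92 + 0.008q → q* = 2133.2759, p* = 69.9862.
At q = 1474: demand price = 176.65 − 0.05·1474 = 102.95; supply price = 52.92 + 0.008·1474 = 64.712.
Δq = 2133.2759 − 1474 = 659.2759; wedge = 102.95 − 64.712 = 38.238.
Welfare loss = ½ × 659.2759 × 38.238 = 12604.70.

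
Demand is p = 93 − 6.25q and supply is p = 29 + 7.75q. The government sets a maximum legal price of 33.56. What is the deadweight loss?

Competitive equilibrium: 93 − 6.25q = 29 + 7.75q → q* = 4.5714, p* = 64.4286.
At the ceiling p = 33.56, quantity supplied = (33.56 − 29)/7.75 = 0.5884.
Willingness to pay at q' = 0.5884: 93 − 6.25·0.5884 = 89.3225.
Δq = 4.5714 − 0.5884 = 3.983; wedge = 89.3225 − 33.56 = 55.7625.
Deadweight loss = ½ × 3.983 × 55.7625 = 111.05.

111.05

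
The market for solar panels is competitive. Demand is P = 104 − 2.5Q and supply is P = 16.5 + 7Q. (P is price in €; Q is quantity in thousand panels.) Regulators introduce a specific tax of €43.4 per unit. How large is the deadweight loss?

€99.13 thousand

Competitive equilibrium: 104 − 2.5Q = 16.5 + 7Q → Q* = 9.2105, P* = 80.9737.
With the tax, the buyer price exceeds the seller price by 43.4: (104 − 2.5Q) − (16.5 + 7Q) = 43.4 → Q' = 4.6421.
ΔQ = 9.2105 − 4.6421 = 4.5684; the wedge equals the tax, 43.4.
Deadweight loss = ½ × 4.5684 × 43.4 = €99.13 thousand.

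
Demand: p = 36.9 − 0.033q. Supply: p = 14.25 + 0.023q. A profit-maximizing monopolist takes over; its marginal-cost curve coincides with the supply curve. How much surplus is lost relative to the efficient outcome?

Competitive equilibrium: 36.9 − 0.033q = 14.25 + 0.023q → q* = 404.4643, p* = 23.5527.
Marginal revenue: MR = 36.9 − 0.066q. Set MR = MC: 36.9 − 0.066q = 14.25 + 0.023q → q_m = 254.4944.
Price p_m = 36.9 − 0.033·254.4944 = 28.5017; MC(q_m) = 14.25 + 0.023·254.4944 = 20.1034.
Competitive q* = 404.4643, so Δq = 149.9699; wedge = 28.5017 − 20.1034 = 8.3983.
DWL = ½ × 149.9699 × 8.3983 = 629.75.

629.75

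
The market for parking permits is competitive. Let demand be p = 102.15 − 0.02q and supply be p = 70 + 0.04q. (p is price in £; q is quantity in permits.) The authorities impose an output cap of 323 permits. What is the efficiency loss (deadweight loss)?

Competitive equilibrium: 102.15 − 0.02q = 70 + 0.04q → q* = 535.8333, p* = 91.4333.
At q = 323: demand price = 102.15 − 0.02·323 = 95.69; supply price = 70 + 0.04·323 = 82.92.
Δq = 535.8333 − 323 = 212.8333; wedge = 95.69 − 82.92 = 12.77.
The triangle = ½ × 212.8333 × 12.77 = £1358.94.

£1358.94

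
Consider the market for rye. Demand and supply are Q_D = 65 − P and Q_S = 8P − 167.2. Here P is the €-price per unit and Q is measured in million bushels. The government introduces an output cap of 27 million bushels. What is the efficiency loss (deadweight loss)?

In inverse form: demand P = 65 − Q, supply P = 20.9 + 0.125Q.
Competitive equilibrium: 65 − Q = 20.9 + 0.125Q → Q* = 39.2, P* = 25.8.
At Q = 27: demand price = 65 − 1·27 = 38; supply price = 20.9 + 0.125·27 = 24.275.
ΔQ = 39.2 − 27 = 12.2; wedge = 38 − 24.275 = 13.725.
Welfare loss = ½ × 12.2 × 13.725 = €83.72 million.

€83.72 million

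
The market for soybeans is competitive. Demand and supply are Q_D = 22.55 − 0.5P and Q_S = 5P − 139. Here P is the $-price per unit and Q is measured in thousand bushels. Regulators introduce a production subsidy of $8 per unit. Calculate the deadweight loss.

$14.55 thousand

In inverse form: demand P = 45.1 − 2Q, supply P = 27.8 + 0.2Q.
Competitive equilibrium: 45.1 − 2Q = 27.8 + 0.2Q → Q* = 7.8636, P* = 29.3727.
The subsidy lowers effective supply by 8: P = 19.8 + 0.2Q.
New quantity: 45.1 − 2Q = 19.8 + 0.2Q → Q' = 11.5.
Overproduction ΔQ = 11.5 − 7.8636 = 3.6364; wedge = subsidy = 8.
DWL = ½ × 3.6364 × 8 = $14.55 thousand.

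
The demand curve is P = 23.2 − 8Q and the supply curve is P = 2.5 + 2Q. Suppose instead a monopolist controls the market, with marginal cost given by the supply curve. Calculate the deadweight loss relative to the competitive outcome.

4.232

Competitive equilibrium: 23.2 − 8Q = 2.5 + 2Q → Q* = 2.07, P* = 6.64.
Marginal revenue: MR = 23.2 − 16Q. Set MR = MC: 23.2 − 16Q = 2.5 + 2Q → Q_m = 1.15.
Price P_m = 23.2 − 8·1.15 = 14; MC(Q_m) = 2.5 + 2·1.15 = 4.8.
Competitive Q* = 2.07, so ΔQ = 0.92; wedge = 14 − 4.8 = 9.2.
Deadweight loss = ½ × 0.92 × 9.2 = 4.232.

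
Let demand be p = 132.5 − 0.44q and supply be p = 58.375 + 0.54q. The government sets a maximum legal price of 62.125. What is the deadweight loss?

Competitive equilibrium: 132.5 − 0.44q = 58.375 + 0.54q → q* = 75.6378, p* = 99.2194.
At the ceiling p = 62.125, quantity supplied = (62.125 − 58.375)/0.54 = 6.9444.
Willingness to pay at q' = 6.9444: 132.5 − 0.44·6.9444 = 129.4445.
Δq = 75.6378 − 6.9444 = 68.6934; wedge = 129.4445 − 62.125 = 67.3195.
Deadweight loss = ½ × 68.6934 × 67.3195 = 2312.20.

2312.20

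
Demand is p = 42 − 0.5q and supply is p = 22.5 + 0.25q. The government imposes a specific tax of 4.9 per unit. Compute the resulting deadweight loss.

16.01

Competitive equilibrium: 42 − 0.5q = 22.5 + 0.25q → q* = 26, p* = 29.
With the tax, the buyer price exceeds the seller price by 4.9: (42 − 0.5q) − (22.5 + 0.25q) = 4.9 → q' = 19.4667.
Δq = 26 − 19.4667 = 6.5333; the wedge equals the tax, 4.9.
Welfare loss = ½ × 6.5333 × 4.9 = 16.01.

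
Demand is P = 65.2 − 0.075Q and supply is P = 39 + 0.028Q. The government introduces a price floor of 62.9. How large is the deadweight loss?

2577.20

Competitive equilibrium: 65.2 − 0.075Q = 39 + 0.028Q → Q* = 254.36893, P* = 46.12233.
At the floor P = 62.9, quantity demanded = (65.2 − 62.9)/0.075 = 30.66667.
Sellers' marginal cost at Q' = 30.66667: 39 + 0.028·30.66667 = 39.85867.
ΔQ = 254.36893 − 30.66667 = 223.70226; wedge = 62.9 − 39.85867 = 23.04133.
The triangle = ½ × 223.70226 × 23.04133 = 2577.20.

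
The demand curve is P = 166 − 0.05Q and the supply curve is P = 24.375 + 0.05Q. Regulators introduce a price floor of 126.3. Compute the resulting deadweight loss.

Competitive equilibrium: 166 − 0.05Q = 24.375 + 0.05Q → Q* = 1416.25, P* = 95.1875.
At the floor P = 126.3, quantity demanded = (166 − 126.3)/0.05 = 794.
Sellers' marginal cost at Q' = 794: 24.375 + 0.05·794 = 64.075.
ΔQ = 1416.25 − 794 = 622.25; wedge = 126.3 − 64.075 = 62.225.
The triangle = ½ × 622.25 × 62.225 = 19359.75.

19359.75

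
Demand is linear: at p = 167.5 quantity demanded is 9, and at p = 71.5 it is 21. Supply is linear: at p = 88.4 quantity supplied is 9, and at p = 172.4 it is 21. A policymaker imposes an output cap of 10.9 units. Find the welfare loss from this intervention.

85.35

Demand slope = (71.5 − 167.5)/(21 − 9) = −8, so p = 239.5 − 8q.
Supply slope = (172.4 − 88.4)/(21 − 9) = 7, so p = 25.4 + 7q.
Competitive equilibrium: 239.5 − 8q = 25.4 + 7q → q* = 14.27333, p* = 125.31333.
At q = 10.9: demand price = 239.5 − 8·10.9 = 152.3; supply price = 25.4 + 7·10.9 = 101.7.
Δq = 14.27333 − 10.9 = 3.37333; wedge = 152.3 − 101.7 = 50.6.
The triangle = ½ × 3.37333 × 50.6 = 85.35.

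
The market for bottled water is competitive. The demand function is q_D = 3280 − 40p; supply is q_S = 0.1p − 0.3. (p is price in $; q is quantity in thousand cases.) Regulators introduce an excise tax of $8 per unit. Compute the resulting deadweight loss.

$3.19 thousand

In inverse form: demand p = 82 − 0.025q, supply p = 3 + 10q.
Competitive equilibrium: 82 − 0.025q = 3 + 10q → q* = 7.8803, p* = 81.803.
With the tax, the buyer price exceeds the seller price by 8: (82 − 0.025q) − (3 + 10q) = 8 → q' = 7.0823.
Δq = 7.8803 − 7.0823 = 0.798; the wedge equals the tax, 8.
Welfare loss = ½ × 0.798 × 8 = $3.19 thousand.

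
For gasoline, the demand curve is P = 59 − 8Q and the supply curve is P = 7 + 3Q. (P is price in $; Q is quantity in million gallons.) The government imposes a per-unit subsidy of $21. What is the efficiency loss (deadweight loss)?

Competitive equilibrium: 59 − 8Q = 7 + 3Q → Q* = 4.7273, P* = 21.1818.
The subsidy lowers effective supply by 21: P = 3Q − 14.
New quantity: 59 − 8Q = 3Q − 14 → Q' = 6.6364.
Overproduction ΔQ = 6.6364 − 4.7273 = 1.9091; wedge = subsidy = 21.
Deadweight loss = ½ × 1.9091 × 21 = $20.05 million.

$20.05 million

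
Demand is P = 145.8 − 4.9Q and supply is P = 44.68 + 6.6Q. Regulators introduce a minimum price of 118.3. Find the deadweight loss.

Competitive equilibrium: 145.8 − 4.9Q = 44.68 + 6.6Q → Q* = 8.793, P* = 102.7141.
At the floor P = 118.3, quantity demanded = (145.8 − 118.3)/4.9 = 5.6122.
Sellers' marginal cost at Q' = 5.6122: 44.68 + 6.6·5.6122 = 81.7205.
ΔQ = 8.793 − 5.6122 = 3.1808; wedge = 118.3 − 81.7205 = 36.5795.
The triangle = ½ × 3.1808 × 36.5795 = 58.18.

58.18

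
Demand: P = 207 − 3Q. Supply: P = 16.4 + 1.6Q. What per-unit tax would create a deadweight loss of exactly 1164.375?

103.5

Competitive equilibrium: 207 − 3Q = 16.4 + 1.6Q → Q* = 41.4348, P* = 82.6957.
A tax t gives ΔQ = t/4.6 and wedge t, so DWL = t²/9.2.
t²/9.2 = 1164.375 → t² = 10712.25 → t = 103.5.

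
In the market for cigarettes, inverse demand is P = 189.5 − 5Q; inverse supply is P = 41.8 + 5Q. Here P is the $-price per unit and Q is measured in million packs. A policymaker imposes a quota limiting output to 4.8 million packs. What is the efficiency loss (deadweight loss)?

$497 million

Competitive equilibrium: 189.5 − 5Q = 41.8 + 5Q → Q* = 14.77, P* = 115.65.
At Q = 4.8: demand price = 189.5 − 5·4.8 = 165.5; supply price = 41.8 + 5·4.8 = 65.8.
ΔQ = 14.77 − 4.8 = 9.97; wedge = 165.5 − 65.8 = 99.7.
DWL = ½ × 9.97 × 99.7 = $497 million.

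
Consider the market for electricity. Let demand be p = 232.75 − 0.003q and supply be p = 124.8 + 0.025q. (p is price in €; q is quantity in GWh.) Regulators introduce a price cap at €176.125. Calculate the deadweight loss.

Competitive equilibrium: 232.75 − 0.003q = 124.8 + 0.025q → q* = 3855.3571, p* = 221.1839.
At the ceiling p = 176.125, quantity supplied = (176.125 − 124.8)/0.025 = 2053.
Willingness to pay at q' = 2053: 232.75 − 0.003·2053 = 226.591.
Δq = 3855.3571 − 2053 = 1802.3571; wedge = 226.591 − 176.125 = 50.466.
DWL = ½ × 1802.3571 × 50.466 = €45478.88.

€45478.88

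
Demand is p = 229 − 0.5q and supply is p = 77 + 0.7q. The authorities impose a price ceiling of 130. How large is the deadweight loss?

1557.69

Competitive equilibrium: 229 − 0.5q = 77 + 0.7q → q* = 126.6667, p* = 165.6667.
At the ceiling p = 130, quantity supplied = (130 − 77)/0.7 = 75.7143.
Willingness to pay at q' = 75.7143: 229 − 0.5·75.7143 = 191.1429.
Δq = 126.6667 − 75.7143 = 50.9524; wedge = 191.1429 − 130 = 61.1429.
DWL = ½ × 50.9524 × 61.1429 = 1557.69.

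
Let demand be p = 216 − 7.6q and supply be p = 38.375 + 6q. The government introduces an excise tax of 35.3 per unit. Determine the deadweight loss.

45.81

Competitive equilibrium: 216 − 7.6q = 38.375 + 6q → q* = 13.0607, p* = 116.739.
With the tax, the buyer price exceeds the seller price by 35.3: (216 − 7.6q) − (38.375 + 6q) = 35.3 → q' = 10.4651.
Δq = 13.0607 − 10.4651 = 2.5956; the wedge equals the tax, 35.3.
Deadweight loss = ½ × 2.5956 × 35.3 = 45.81.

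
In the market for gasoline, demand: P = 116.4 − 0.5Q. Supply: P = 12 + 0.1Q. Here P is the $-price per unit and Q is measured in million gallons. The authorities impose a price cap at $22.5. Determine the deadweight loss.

$1428.30 million

Competitive equilibrium: 116.4 − 0.5Q = 12 + 0.1Q → Q* = 174, P* = 29.4.
At the ceiling P = 22.5, quantity supplied = (22.5 − 12)/0.1 = 105.
Willingness to pay at Q' = 105: 116.4 − 0.5·105 = 63.9.
ΔQ = 174 − 105 = 69; wedge = 63.9 − 22.5 = 41.4.
Deadweight loss = ½ × 69 × 41.4 = $1428.30 million.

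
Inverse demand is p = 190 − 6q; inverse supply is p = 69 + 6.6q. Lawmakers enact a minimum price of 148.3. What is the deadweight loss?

Competitive equilibrium: 190 − 6q = 69 + 6.6q → q* = 9.6032, p* = 132.381.
At the floor p = 148.3, quantity demanded = (190 − 148.3)/6 = 6.95.
Sellers' marginal cost at q' = 6.95: 69 + 6.6·6.95 = 114.87.
Δq = 9.6032 − 6.95 = 2.6532; wedge = 148.3 − 114.87 = 33.43.
DWL = ½ × 2.6532 × 33.43 = 44.35.

44.35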